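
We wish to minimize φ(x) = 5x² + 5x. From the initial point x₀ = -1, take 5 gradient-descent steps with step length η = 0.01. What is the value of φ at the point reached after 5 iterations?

-0.814151949875

φ′(x) = 10x + 5
Step 1: φ′(-1) = -5; x₁ = -1 − 0.01·(-5) = -0.95
Step 2: φ′(-0.95) = -4.5; x₂ = -0.95 − 0.01·(-4.5) = -0.905
Step 3: φ′(-0.905) = -4.05; x₃ = -0.905 − 0.01·(-4.05) = -0.8645
Step 4: φ′(-0.8645) = -3.645; x₄ = -0.8645 − 0.01·(-3.645) = -0.82805
Step 5: φ′(-0.82805) = -3.2805; x₅ = -0.82805 − 0.01·(-3.2805) = -0.795245
φ(-0.795245) = -0.814151949875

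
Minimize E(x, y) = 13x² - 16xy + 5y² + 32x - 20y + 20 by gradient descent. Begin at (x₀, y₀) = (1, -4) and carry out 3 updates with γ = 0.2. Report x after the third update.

∇E = (26x - 16y + 32, -16x + 10y - 20)
Step 1: at (1, -4), ∇E = (122, -76) → (1, -4) − 0.2·(122, -76) = (-23.4, 11.2)
Step 2: at (-23.4, 11.2), ∇E = (-755.6, 466.4) → (-23.4, 11.2) − 0.2·(-755.6, 466.4) = (127.72, -82.08)
Step 3: at (127.72, -82.08), ∇E = (4666, -2884.32) → (127.72, -82.08) − 0.2·(4666, -2884.32) = (-805.48, 494.784)
x = -805.48

-805.48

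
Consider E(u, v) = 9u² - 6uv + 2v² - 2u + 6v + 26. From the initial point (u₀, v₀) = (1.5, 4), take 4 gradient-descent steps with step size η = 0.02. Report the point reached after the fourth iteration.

(1.31496448, 3.05464192)

∇E = (18u - 6v - 2, -6u + 4v + 6)
Step 1: at (1.5, 4), ∇E = (1, 13) → (1.5, 4) − 0.02·(1, 13) = (1.48, 3.74)
Step 2: at (1.48, 3.74), ∇E = (2.2, 12.08) → (1.48, 3.74) − 0.02·(2.2, 12.08) = (1.436, 3.4984)
Step 3: at (1.436, 3.4984), ∇E = (2.8576, 11.3776) → (1.436, 3.4984) − 0.02·(2.8576, 11.3776) = (1.378848, 3.270848)
Step 4: at (1.378848, 3.270848), ∇E = (3.194176, 10.810304) → (1.378848, 3.270848) − 0.02·(3.194176, 10.810304) = (1.31496448, 3.05464192)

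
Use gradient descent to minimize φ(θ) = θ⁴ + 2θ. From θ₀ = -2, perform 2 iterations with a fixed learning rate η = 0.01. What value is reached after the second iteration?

-1.52348

φ′(θ) = 4θ³ + 2
θ₁ = -2 − 0.01·(-30) = -1.7
θ₂ = -1.7 − 0.01·(-17.652) = -1.52348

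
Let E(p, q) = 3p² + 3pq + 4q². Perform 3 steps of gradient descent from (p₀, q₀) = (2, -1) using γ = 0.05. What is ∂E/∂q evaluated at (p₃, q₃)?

∇E = (6p + 3q, 3p + 8q)
Step 1: at (2, -1), ∇E = (9, -2) → (2, -1) − 0.05·(9, -2) = (1.55, -0.9)
Step 2: at (1.55, -0.9), ∇E = (6.6, -2.55) → (1.55, -0.9) − 0.05·(6.6, -2.55) = (1.22, -0.7725)
Step 3: at (1.22, -0.7725), ∇E = (5.0025, -2.52) → (1.22, -0.7725) − 0.05·(5.0025, -2.52) = (0.969875, -0.6465)
∂E/∂q at (0.969875, -0.6465) = -2.262375

-2.262375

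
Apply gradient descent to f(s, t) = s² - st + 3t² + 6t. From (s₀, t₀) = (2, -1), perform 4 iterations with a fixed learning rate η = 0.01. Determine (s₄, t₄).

∇f = (2s - t, -s + 6t + 6)
(s₁, t₁) = (2, -1) − 0.01·(5, -2) = (1.95, -0.98)
(s₂, t₂) = (1.95, -0.98) − 0.01·(4.88, -1.83) = (1.9012, -0.9617)
(s₃, t₃) = (1.9012, -0.9617) − 0.01·(4.7641, -1.6714) = (1.853559, -0.944986)
(s₄, t₄) = (1.853559, -0.944986) − 0.01·(4.652104, -1.523475) = (1.80703796, -0.92975125)

(1.80703796, -0.92975125)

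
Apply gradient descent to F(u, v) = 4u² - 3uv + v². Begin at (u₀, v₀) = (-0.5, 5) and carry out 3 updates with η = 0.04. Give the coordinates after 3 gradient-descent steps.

(0.995648, 3.957952)

∇F = (8u - 3v, -3u + 2v)
(u₁, v₁) = (-0.5, 5) − 0.04·(-19, 11.5) = (0.26, 4.54)
(u₂, v₂) = (0.26, 4.54) − 0.04·(-11.54, 8.3) = (0.7216, 4.208)
(u₃, v₃) = (0.7216, 4.208) − 0.04·(-6.8512, 6.2512) = (0.995648, 3.957952)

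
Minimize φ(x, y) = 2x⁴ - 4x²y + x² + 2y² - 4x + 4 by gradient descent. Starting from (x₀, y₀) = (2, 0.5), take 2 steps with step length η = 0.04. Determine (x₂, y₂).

∇φ = (8x³ - 8xy + 2x - 4, -4x² + 4y)
(x₁, y₁) = (2, 0.5) − 0.04·(56, -14) = (-0.24, 1.06)
(x₂, y₂) = (-0.24, 1.06) − 0.04·(-2.555392, 4.0096) = (-0.13778432, 0.899616)

(-0.13778432, 0.899616)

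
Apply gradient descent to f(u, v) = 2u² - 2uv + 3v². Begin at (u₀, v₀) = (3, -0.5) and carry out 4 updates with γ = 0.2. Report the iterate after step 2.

∇f = (4u - 2v, -2u + 6v)
Step 1: at (3, -0.5), ∇f = (13, -9) → (3, -0.5) − 0.2·(13, -9) = (0.4, 1.3)
Step 2: at (0.4, 1.3), ∇f = (-1, 7) → (0.4, 1.3) − 0.2·(-1, 7) = (0.6, -0.1)

(0.6, -0.1)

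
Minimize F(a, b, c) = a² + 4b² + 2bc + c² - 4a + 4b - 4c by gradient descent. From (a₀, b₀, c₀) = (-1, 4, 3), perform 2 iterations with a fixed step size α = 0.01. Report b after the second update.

∇F = (2a - 4, 8b + 2c + 4, 2b + 2c - 4)
Step 1: at (-1, 4, 3), ∇F = (-6, 42, 10) → (-1, 4, 3) − 0.01·(-6, 42, 10) = (-0.94, 3.58, 2.9)
Step 2: at (-0.94, 3.58, 2.9), ∇F = (-5.88, 38.44, 8.96) → (-0.94, 3.58, 2.9) − 0.01·(-5.88, 38.44, 8.96) = (-0.8812, 3.1956, 2.8104)
b = 3.1956

3.1956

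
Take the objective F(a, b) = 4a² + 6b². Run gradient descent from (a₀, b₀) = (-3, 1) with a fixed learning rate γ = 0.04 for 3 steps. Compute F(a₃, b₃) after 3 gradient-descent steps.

3.677853032448

∇F = (8a, 12b)
(a₁, b₁) = (-3, 1) − 0.04·(-24, 12) = (-2.04, 0.52)
(a₂, b₂) = (-2.04, 0.52) − 0.04·(-16.32, 6.24) = (-1.3872, 0.2704)
(a₃, b₃) = (-1.3872, 0.2704) − 0.04·(-11.0976, 3.2448) = (-0.943296, 0.140608)
F(-0.943296, 0.140608) = 3.677853032448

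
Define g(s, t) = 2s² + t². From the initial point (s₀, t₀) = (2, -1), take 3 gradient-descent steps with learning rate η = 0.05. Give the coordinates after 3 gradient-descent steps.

(1.024, -0.729)

∇g = (4s, 2t)
Step 1: at (2, -1), ∇g = (8, -2) → (2, -1) − 0.05·(8, -2) = (1.6, -0.9)
Step 2: at (1.6, -0.9), ∇g = (6.4, -1.8) → (1.6, -0.9) − 0.05·(6.4, -1.8) = (1.28, -0.81)
Step 3: at (1.28, -0.81), ∇g = (5.12, -1.62) → (1.28, -0.81) − 0.05·(5.12, -1.62) = (1.024, -0.729)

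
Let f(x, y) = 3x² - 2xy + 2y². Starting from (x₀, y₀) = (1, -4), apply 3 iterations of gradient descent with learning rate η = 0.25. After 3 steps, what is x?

-1.375

∇f = (6x - 2y, -2x + 4y)
Step 1: at (1, -4), ∇f = (14, -18) → (1, -4) − 0.25·(14, -18) = (-2.5, 0.5)
Step 2: at (-2.5, 0.5), ∇f = (-16, 7) → (-2.5, 0.5) − 0.25·(-16, 7) = (1.5, -1.25)
Step 3: at (1.5, -1.25), ∇f = (11.5, -8) → (1.5, -1.25) − 0.25·(11.5, -8) = (-1.375, 0.75)
x = -1.375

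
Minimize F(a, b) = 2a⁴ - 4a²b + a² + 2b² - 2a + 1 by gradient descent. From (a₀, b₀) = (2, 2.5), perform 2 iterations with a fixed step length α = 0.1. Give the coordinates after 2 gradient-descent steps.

(-1.5952, 2.004)

∇F = (8a³ - 8ab + 2a - 2, -4a² + 4b)
(a₁, b₁) = (2, 2.5) − 0.1·(26, -6) = (-0.6, 3.1)
(a₂, b₂) = (-0.6, 3.1) − 0.1·(9.952, 10.96) = (-1.5952, 2.004)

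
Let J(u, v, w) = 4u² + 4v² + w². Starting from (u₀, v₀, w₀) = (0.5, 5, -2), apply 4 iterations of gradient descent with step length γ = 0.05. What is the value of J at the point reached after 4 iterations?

∇J = (8u, 8v, 2w)
(u₁, v₁, w₁) = (0.5, 5, -2) − 0.05·(4, 40, -4) = (0.3, 3, -1.8)
(u₂, v₂, w₂) = (0.3, 3, -1.8) − 0.05·(2.4, 24, -3.6) = (0.18, 1.8, -1.62)
(u₃, v₃, w₃) = (0.18, 1.8, -1.62) − 0.05·(1.44, 14.4, -3.24) = (0.108, 1.08, -1.458)
(u₄, v₄, w₄) = (0.108, 1.08, -1.458) − 0.05·(0.864, 8.64, -2.916) = (0.0648, 0.648, -1.3122)
J(0.0648, 0.648, -1.3122) = 3.418281

3.418281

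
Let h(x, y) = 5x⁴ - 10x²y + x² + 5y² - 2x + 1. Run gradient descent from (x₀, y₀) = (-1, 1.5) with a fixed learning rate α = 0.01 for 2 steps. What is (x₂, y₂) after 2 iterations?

∇h = (20x³ - 20xy + 2x - 2, -10x² + 10y)
(x₁, y₁) = (-1, 1.5) − 0.01·(6, 5) = (-1.06, 1.45)
(x₂, y₂) = (-1.06, 1.45) − 0.01·(2.79968, 3.264) = (-1.0879968, 1.41736)

(-1.0879968, 1.41736)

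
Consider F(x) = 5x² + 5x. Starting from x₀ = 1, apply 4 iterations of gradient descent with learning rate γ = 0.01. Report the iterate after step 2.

F′(x) = 10x + 5
x₁ = 1 − 0.01·15 = 0.85
x₂ = 0.85 − 0.01·13.5 = 0.715

0.715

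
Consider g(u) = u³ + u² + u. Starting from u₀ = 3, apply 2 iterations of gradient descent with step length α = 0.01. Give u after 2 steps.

2.384532

g′(u) = 3u² + 2u + 1
u₁ = 3 − 0.01·34 = 2.66
u₂ = 2.66 − 0.01·27.5468 = 2.384532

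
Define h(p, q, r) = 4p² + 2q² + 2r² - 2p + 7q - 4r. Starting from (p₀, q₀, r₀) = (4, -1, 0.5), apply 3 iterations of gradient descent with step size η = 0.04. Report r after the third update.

0.703648

∇h = (8p - 2, 4q + 7, 4r - 4)
(p₁, q₁, r₁) = (4, -1, 0.5) − 0.04·(30, 3, -2) = (2.8, -1.12, 0.58)
(p₂, q₂, r₂) = (2.8, -1.12, 0.58) − 0.04·(20.4, 2.52, -1.68) = (1.984, -1.2208, 0.6472)
(p₃, q₃, r₃) = (1.984, -1.2208, 0.6472) − 0.04·(13.872, 2.1168, -1.4112) = (1.42912, -1.305472, 0.703648)
r = 0.703648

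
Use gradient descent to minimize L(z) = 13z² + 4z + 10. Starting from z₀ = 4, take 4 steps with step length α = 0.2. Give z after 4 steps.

L′(z) = 26z + 4
Step 1: L′(4) = 108; z₁ = 4 − 0.2·108 = -17.6
Step 2: L′(-17.6) = -453.6; z₂ = -17.6 − 0.2·(-453.6) = 73.12
Step 3: L′(73.12) = 1905.12; z₃ = 73.12 − 0.2·1905.12 = -307.904
Step 4: L′(-307.904) = -8001.504; z₄ = -307.904 − 0.2·(-8001.504) = 1292.3968

1292.3968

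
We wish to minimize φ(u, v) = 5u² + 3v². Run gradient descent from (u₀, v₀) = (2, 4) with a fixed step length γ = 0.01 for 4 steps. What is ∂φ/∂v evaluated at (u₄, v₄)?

∇φ = (10u, 6v)
Step 1: at (2, 4), ∇φ = (20, 24) → (2, 4) − 0.01·(20, 24) = (1.8, 3.76)
Step 2: at (1.8, 3.76), ∇φ = (18, 22.56) → (1.8, 3.76) − 0.01·(18, 22.56) = (1.62, 3.5344)
Step 3: at (1.62, 3.5344), ∇φ = (16.2, 21.2064) → (1.62, 3.5344) − 0.01·(16.2, 21.2064) = (1.458, 3.322336)
Step 4: at (1.458, 3.322336), ∇φ = (14.58, 19.934016) → (1.458, 3.322336) − 0.01·(14.58, 19.934016) = (1.3122, 3.12299584)
∂φ/∂v at (1.3122, 3.12299584) = 18.73797504

18.73797504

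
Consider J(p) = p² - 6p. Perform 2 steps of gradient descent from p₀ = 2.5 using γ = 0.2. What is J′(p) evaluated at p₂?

J′(p) = 2p - 6
Step 1: J′(2.5) = -1; p₁ = 2.5 − 0.2·(-1) = 2.7
Step 2: J′(2.7) = -0.6; p₂ = 2.7 − 0.2·(-0.6) = 2.82
J′(p) at (2.82) = -0.36

-0.36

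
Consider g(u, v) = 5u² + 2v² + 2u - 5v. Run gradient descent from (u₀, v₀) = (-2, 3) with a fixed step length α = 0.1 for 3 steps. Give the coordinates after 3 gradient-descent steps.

(-0.2, 1.628)

∇g = (10u + 2, 4v - 5)
(u₁, v₁) = (-2, 3) − 0.1·(-18, 7) = (-0.2, 2.3)
(u₂, v₂) = (-0.2, 2.3) − 0.1·(0, 4.2) = (-0.2, 1.88)
(u₃, v₃) = (-0.2, 1.88) − 0.1·(0, 2.52) = (-0.2, 1.628)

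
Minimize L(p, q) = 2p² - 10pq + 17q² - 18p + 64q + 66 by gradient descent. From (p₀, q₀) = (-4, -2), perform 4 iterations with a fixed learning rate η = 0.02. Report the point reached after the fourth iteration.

∇L = (4p - 10q - 18, -10p + 34q + 64)
(p₁, q₁) = (-4, -2) − 0.02·(-14, 36) = (-3.72, -2.72)
(p₂, q₂) = (-3.72, -2.72) − 0.02·(-5.68, 8.72) = (-3.6064, -2.8944)
(p₃, q₃) = (-3.6064, -2.8944) − 0.02·(-3.4816, 1.6544) = (-3.536768, -2.927488)
(p₄, q₄) = (-3.536768, -2.927488) − 0.02·(-2.872192, -0.166912) = (-3.47932416, -2.92414976)

(-3.47932416, -2.92414976)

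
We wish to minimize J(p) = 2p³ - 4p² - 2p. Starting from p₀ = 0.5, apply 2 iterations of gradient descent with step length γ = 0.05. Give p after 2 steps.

J′(p) = 6p² - 8p - 2
Step 1: J′(0.5) = -4.5; p₁ = 0.5 − 0.05·(-4.5) = 0.725
Step 2: J′(0.725) = -4.64625; p₂ = 0.725 − 0.05·(-4.64625) = 0.9573125

0.9573125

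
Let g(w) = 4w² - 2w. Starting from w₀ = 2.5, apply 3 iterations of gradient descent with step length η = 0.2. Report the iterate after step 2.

1.06

g′(w) = 8w - 2
w₁ = 2.5 − 0.2·18 = -1.1
w₂ = -1.1 − 0.2·(-10.8) = 1.06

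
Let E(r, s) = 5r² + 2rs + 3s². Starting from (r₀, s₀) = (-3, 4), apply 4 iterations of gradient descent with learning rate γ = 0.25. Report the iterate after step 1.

∇E = (10r + 2s, 2r + 6s)
Step 1: at (-3, 4), ∇E = (-22, 18) → (-3, 4) − 0.25·(-22, 18) = (2.5, -0.5)

(2.5, -0.5)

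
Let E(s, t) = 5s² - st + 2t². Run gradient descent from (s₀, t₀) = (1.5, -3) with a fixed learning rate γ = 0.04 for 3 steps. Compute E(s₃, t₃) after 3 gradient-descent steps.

6.0809453568

∇E = (10s - t, -s + 4t)
Step 1: at (1.5, -3), ∇E = (18, -13.5) → (1.5, -3) − 0.04·(18, -13.5) = (0.78, -2.46)
Step 2: at (0.78, -2.46), ∇E = (10.26, -10.62) → (0.78, -2.46) − 0.04·(10.26, -10.62) = (0.3696, -2.0352)
Step 3: at (0.3696, -2.0352), ∇E = (5.7312, -8.5104) → (0.3696, -2.0352) − 0.04·(5.7312, -8.5104) = (0.140352, -1.694784)
E(0.140352, -1.694784) = 6.0809453568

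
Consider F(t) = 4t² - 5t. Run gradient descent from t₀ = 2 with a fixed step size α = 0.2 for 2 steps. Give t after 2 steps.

1.12

F′(t) = 8t - 5
Step 1: F′(2) = 11; t₁ = 2 − 0.2·11 = -0.2
Step 2: F′(-0.2) = -6.6; t₂ = -0.2 − 0.2·(-6.6) = 1.12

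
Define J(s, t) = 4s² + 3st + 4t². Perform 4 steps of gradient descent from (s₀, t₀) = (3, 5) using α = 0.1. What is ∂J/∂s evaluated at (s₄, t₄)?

∇J = (8s + 3t, 3s + 8t)
Step 1: at (3, 5), ∇J = (39, 49) → (3, 5) − 0.1·(39, 49) = (-0.9, 0.1)
Step 2: at (-0.9, 0.1), ∇J = (-6.9, -1.9) → (-0.9, 0.1) − 0.1·(-6.9, -1.9) = (-0.21, 0.29)
Step 3: at (-0.21, 0.29), ∇J = (-0.81, 1.69) → (-0.21, 0.29) − 0.1·(-0.81, 1.69) = (-0.129, 0.121)
Step 4: at (-0.129, 0.121), ∇J = (-0.669, 0.581) → (-0.129, 0.121) − 0.1·(-0.669, 0.581) = (-0.0621, 0.0629)
∂J/∂s at (-0.0621, 0.0629) = -0.3081

-0.3081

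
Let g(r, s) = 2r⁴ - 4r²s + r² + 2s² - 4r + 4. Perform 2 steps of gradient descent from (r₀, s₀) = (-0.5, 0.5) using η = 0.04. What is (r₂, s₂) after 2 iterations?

(-0.19027072, 0.404896)

∇g = (8r³ - 8rs + 2r - 4, -4r² + 4s)
Step 1: at (-0.5, 0.5), ∇g = (-4, 1) → (-0.5, 0.5) − 0.04·(-4, 1) = (-0.34, 0.46)
Step 2: at (-0.34, 0.46), ∇g = (-3.743232, 1.3776) → (-0.34, 0.46) − 0.04·(-3.743232, 1.3776) = (-0.19027072, 0.404896)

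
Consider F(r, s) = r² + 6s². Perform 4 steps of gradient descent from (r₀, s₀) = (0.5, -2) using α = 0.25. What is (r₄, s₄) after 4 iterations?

(0.03125, -32)

∇F = (2r, 12s)
Step 1: at (0.5, -2), ∇F = (1, -24) → (0.5, -2) − 0.25·(1, -24) = (0.25, 4)
Step 2: at (0.25, 4), ∇F = (0.5, 48) → (0.25, 4) − 0.25·(0.5, 48) = (0.125, -8)
Step 3: at (0.125, -8), ∇F = (0.25, -96) → (0.125, -8) − 0.25·(0.25, -96) = (0.0625, 16)
Step 4: at (0.0625, 16), ∇F = (0.125, 192) → (0.0625, 16) − 0.25·(0.125, 192) = (0.03125, -32)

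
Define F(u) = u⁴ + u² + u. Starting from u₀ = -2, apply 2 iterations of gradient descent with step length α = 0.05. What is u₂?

-0.271875

F′(u) = 4u³ + 2u + 1
Step 1: F′(-2) = -35; u₁ = -2 − 0.05·(-35) = -0.25
Step 2: F′(-0.25) = 0.4375; u₂ = -0.25 − 0.05·0.4375 = -0.271875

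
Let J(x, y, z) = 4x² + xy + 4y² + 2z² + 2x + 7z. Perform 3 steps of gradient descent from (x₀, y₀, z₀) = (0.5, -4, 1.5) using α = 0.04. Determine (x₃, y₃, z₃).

∇J = (8x + y + 2, x + 8y, 4z + 7)
(x₁, y₁, z₁) = (0.5, -4, 1.5) − 0.04·(2, -31.5, 13) = (0.42, -2.74, 0.98)
(x₂, y₂, z₂) = (0.42, -2.74, 0.98) − 0.04·(2.62, -21.5, 10.92) = (0.3152, -1.88, 0.5432)
(x₃, y₃, z₃) = (0.3152, -1.88, 0.5432) − 0.04·(2.6416, -14.7248, 9.1728) = (0.209536, -1.291008, 0.176288)

(0.209536, -1.291008, 0.176288)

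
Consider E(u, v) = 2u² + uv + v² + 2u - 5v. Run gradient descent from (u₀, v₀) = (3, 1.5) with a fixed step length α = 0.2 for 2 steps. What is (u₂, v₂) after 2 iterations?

(-0.68, 1.8)

∇E = (4u + v + 2, u + 2v - 5)
Step 1: at (3, 1.5), ∇E = (15.5, 1) → (3, 1.5) − 0.2·(15.5, 1) = (-0.1, 1.3)
Step 2: at (-0.1, 1.3), ∇E = (2.9, -2.5) → (-0.1, 1.3) − 0.2·(2.9, -2.5) = (-0.68, 1.8)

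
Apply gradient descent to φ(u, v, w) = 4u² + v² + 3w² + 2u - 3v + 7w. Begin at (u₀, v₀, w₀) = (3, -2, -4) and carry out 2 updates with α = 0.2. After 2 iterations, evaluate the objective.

0.5184

∇φ = (8u + 2, 2v - 3, 6w + 7)
(u₁, v₁, w₁) = (3, -2, -4) − 0.2·(26, -7, -17) = (-2.2, -0.6, -0.6)
(u₂, v₂, w₂) = (-2.2, -0.6, -0.6) − 0.2·(-15.6, -4.2, 3.4) = (0.92, 0.24, -1.28)
φ(0.92, 0.24, -1.28) = 0.5184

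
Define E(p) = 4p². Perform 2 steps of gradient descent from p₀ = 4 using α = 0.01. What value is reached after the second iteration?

3.3856

E′(p) = 8p
p₁ = 4 − 0.01·32 = 3.68
p₂ = 3.68 − 0.01·29.44 = 3.3856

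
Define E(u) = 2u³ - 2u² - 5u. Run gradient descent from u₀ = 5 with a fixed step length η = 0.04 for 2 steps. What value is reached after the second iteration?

E′(u) = 6u² - 4u - 5
Step 1: E′(5) = 125; u₁ = 5 − 0.04·125 = 0
Step 2: E′(0) = -5; u₂ = 0 − 0.04·(-5) = 0.2

0.2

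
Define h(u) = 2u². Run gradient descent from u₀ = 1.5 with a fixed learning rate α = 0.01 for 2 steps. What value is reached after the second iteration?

h′(u) = 4u
u₁ = 1.5 − 0.01·6 = 1.44
u₂ = 1.44 − 0.01·5.76 = 1.3824

1.3824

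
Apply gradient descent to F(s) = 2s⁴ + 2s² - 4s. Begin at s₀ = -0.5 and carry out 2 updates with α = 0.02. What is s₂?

F′(s) = 8s³ + 4s - 4
s₁ = -0.5 − 0.02·(-7) = -0.36
s₂ = -0.36 − 0.02·(-5.813248) = -0.24373504

-0.24373504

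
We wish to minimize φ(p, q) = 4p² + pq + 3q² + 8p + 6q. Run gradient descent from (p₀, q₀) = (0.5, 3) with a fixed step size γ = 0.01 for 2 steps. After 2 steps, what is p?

0.21445

∇φ = (8p + q + 8, p + 6q + 6)
Step 1: at (0.5, 3), ∇φ = (15, 24.5) → (0.5, 3) − 0.01·(15, 24.5) = (0.35, 2.755)
Step 2: at (0.35, 2.755), ∇φ = (13.555, 22.88) → (0.35, 2.755) − 0.01·(13.555, 22.88) = (0.21445, 2.5262)
p = 0.21445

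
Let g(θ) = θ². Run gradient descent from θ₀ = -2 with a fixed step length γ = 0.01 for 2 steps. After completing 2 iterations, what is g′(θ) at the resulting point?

-3.8416

g′(θ) = 2θ
θ₁ = -2 − 0.01·(-4) = -1.96
θ₂ = -1.96 − 0.01·(-3.92) = -1.9208
g′(θ) at (-1.9208) = -3.8416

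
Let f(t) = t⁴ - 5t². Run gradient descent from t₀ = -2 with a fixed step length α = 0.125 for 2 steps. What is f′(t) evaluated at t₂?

f′(t) = 4t³ - 10t
t₁ = -2 − 0.125·(-12) = -0.5
t₂ = -0.5 − 0.125·4.5 = -1.0625
f′(t) at (-1.0625) = 5.8271484375

5.8271484375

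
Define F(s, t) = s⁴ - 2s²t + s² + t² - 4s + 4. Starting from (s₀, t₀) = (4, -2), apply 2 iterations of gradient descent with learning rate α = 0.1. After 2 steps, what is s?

∇F = (4s³ - 4st + 2s - 4, -2s² + 2t)
Step 1: at (4, -2), ∇F = (292, -36) → (4, -2) − 0.1·(292, -36) = (-25.2, 1.6)
Step 2: at (-25.2, 1.6), ∇F = (-63905.152, -1266.88) → (-25.2, 1.6) − 0.1·(-63905.152, -1266.88) = (6365.3152, 128.288)
s = 6365.3152

6365.3152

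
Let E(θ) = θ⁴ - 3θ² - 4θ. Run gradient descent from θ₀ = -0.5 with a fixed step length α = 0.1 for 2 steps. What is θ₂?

-0.14285

E′(θ) = 4θ³ - 6θ - 4
θ₁ = -0.5 − 0.1·(-1.5) = -0.35
θ₂ = -0.35 − 0.1·(-2.0715) = -0.14285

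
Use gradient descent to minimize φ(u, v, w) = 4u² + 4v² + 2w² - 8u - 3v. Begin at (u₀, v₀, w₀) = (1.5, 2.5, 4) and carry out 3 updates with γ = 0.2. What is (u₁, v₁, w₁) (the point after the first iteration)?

∇φ = (8u - 8, 8v - 3, 4w)
Step 1: at (1.5, 2.5, 4), ∇φ = (4, 17, 16) → (1.5, 2.5, 4) − 0.2·(4, 17, 16) = (0.7, -0.9, 0.8)

(0.7, -0.9, 0.8)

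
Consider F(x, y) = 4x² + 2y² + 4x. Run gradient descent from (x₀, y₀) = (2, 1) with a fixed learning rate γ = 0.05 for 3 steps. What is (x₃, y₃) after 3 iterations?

∇F = (8x + 4, 4y)
Step 1: at (2, 1), ∇F = (20, 4) → (2, 1) − 0.05·(20, 4) = (1, 0.8)
Step 2: at (1, 0.8), ∇F = (12, 3.2) → (1, 0.8) − 0.05·(12, 3.2) = (0.4, 0.64)
Step 3: at (0.4, 0.64), ∇F = (7.2, 2.56) → (0.4, 0.64) − 0.05·(7.2, 2.56) = (0.04, 0.512)

(0.04, 0.512)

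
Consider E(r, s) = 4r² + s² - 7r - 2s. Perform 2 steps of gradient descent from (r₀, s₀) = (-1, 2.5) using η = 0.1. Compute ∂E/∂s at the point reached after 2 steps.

∇E = (8r - 7, 2s - 2)
Step 1: at (-1, 2.5), ∇E = (-15, 3) → (-1, 2.5) − 0.1·(-15, 3) = (0.5, 2.2)
Step 2: at (0.5, 2.2), ∇E = (-3, 2.4) → (0.5, 2.2) − 0.1·(-3, 2.4) = (0.8, 1.96)
∂E/∂s at (0.8, 1.96) = 1.92

1.92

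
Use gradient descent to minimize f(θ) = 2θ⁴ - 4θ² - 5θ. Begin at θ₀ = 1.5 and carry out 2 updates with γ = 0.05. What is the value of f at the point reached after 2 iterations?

-7.6171875

f′(θ) = 8θ³ - 8θ - 5
Step 1: f′(1.5) = 10; θ₁ = 1.5 − 0.05·10 = 1
Step 2: f′(1) = -5; θ₂ = 1 − 0.05·(-5) = 1.25
f(1.25) = -7.6171875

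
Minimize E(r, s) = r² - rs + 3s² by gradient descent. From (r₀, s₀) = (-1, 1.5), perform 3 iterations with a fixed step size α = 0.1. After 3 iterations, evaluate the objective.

∇E = (2r - s, -r + 6s)
Step 1: at (-1, 1.5), ∇E = (-3.5, 10) → (-1, 1.5) − 0.1·(-3.5, 10) = (-0.65, 0.5)
Step 2: at (-0.65, 0.5), ∇E = (-1.8, 3.65) → (-0.65, 0.5) − 0.1·(-1.8, 3.65) = (-0.47, 0.135)
Step 3: at (-0.47, 0.135), ∇E = (-1.075, 1.28) → (-0.47, 0.135) − 0.1·(-1.075, 1.28) = (-0.3625, 0.007)
E(-0.3625, 0.007) = 0.13409075

0.13409075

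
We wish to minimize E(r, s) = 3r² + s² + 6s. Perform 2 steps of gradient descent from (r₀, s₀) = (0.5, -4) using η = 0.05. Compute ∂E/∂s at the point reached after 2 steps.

-1.62

∇E = (6r, 2s + 6)
Step 1: at (0.5, -4), ∇E = (3, -2) → (0.5, -4) − 0.05·(3, -2) = (0.35, -3.9)
Step 2: at (0.35, -3.9), ∇E = (2.1, -1.8) → (0.35, -3.9) − 0.05·(2.1, -1.8) = (0.245, -3.81)
∂E/∂s at (0.245, -3.81) = -1.62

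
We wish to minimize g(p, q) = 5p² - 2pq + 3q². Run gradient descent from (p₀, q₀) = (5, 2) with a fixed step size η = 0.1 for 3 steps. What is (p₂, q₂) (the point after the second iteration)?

(0.36, 0.8)

∇g = (10p - 2q, -2p + 6q)
Step 1: at (5, 2), ∇g = (46, 2) → (5, 2) − 0.1·(46, 2) = (0.4, 1.8)
Step 2: at (0.4, 1.8), ∇g = (0.4, 10) → (0.4, 1.8) − 0.1·(0.4, 10) = (0.36, 0.8)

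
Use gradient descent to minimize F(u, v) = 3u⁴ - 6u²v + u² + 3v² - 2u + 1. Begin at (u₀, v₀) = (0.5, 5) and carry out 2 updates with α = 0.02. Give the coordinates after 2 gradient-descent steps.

∇F = (12u³ - 12uv + 2u - 2, -6u² + 6v)
Step 1: at (0.5, 5), ∇F = (-29.5, 28.5) → (0.5, 5) − 0.02·(-29.5, 28.5) = (1.09, 4.43)
Step 2: at (1.09, 4.43), ∇F = (-42.224052, 19.4514) → (1.09, 4.43) − 0.02·(-42.224052, 19.4514) = (1.93448104, 4.040972)

(1.93448104, 4.040972)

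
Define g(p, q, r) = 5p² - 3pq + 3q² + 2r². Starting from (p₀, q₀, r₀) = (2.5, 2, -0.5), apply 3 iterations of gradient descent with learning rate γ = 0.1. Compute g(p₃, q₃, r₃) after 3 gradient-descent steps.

∇g = (10p - 3q, -3p + 6q, 4r)
(p₁, q₁, r₁) = (2.5, 2, -0.5) − 0.1·(19, 4.5, -2) = (0.6, 1.55, -0.3)
(p₂, q₂, r₂) = (0.6, 1.55, -0.3) − 0.1·(1.35, 7.5, -1.2) = (0.465, 0.8, -0.18)
(p₃, q₃, r₃) = (0.465, 0.8, -0.18) − 0.1·(2.25, 3.405, -0.72) = (0.24, 0.4595, -0.108)
g(0.24, 0.4595, -0.108) = 0.61390875

0.61390875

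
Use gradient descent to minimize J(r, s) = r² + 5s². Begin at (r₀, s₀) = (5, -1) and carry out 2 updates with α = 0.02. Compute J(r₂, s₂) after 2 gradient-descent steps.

∇J = (2r, 10s)
Step 1: at (5, -1), ∇J = (10, -10) → (5, -1) − 0.02·(10, -10) = (4.8, -0.8)
Step 2: at (4.8, -0.8), ∇J = (9.6, -8) → (4.8, -0.8) − 0.02·(9.6, -8) = (4.608, -0.64)
J(4.608, -0.64) = 23.281664

23.281664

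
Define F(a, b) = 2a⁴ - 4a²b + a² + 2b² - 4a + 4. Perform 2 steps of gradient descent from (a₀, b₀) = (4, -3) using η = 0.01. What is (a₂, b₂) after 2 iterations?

(-0.89544576, -1.970624)

∇F = (8a³ - 8ab + 2a - 4, -4a² + 4b)
Step 1: at (4, -3), ∇F = (612, -76) → (4, -3) − 0.01·(612, -76) = (-2.12, -2.24)
Step 2: at (-2.12, -2.24), ∇F = (-122.455424, -26.9376) → (-2.12, -2.24) − 0.01·(-122.455424, -26.9376) = (-0.89544576, -1.970624)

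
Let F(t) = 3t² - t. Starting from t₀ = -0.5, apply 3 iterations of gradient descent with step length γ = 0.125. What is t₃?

0.15625

F′(t) = 6t - 1
Step 1: F′(-0.5) = -4; t₁ = -0.5 − 0.125·(-4) = 0
Step 2: F′(0) = -1; t₂ = 0 − 0.125·(-1) = 0.125
Step 3: F′(0.125) = -0.25; t₃ = 0.125 − 0.125·(-0.25) = 0.15625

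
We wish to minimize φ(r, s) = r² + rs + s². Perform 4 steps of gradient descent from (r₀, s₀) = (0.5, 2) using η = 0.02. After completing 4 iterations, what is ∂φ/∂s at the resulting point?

∇φ = (2r + s, r + 2s)
(r₁, s₁) = (0.5, 2) − 0.02·(3, 4.5) = (0.44, 1.91)
(r₂, s₂) = (0.44, 1.91) − 0.02·(2.79, 4.26) = (0.3842, 1.8248)
(r₃, s₃) = (0.3842, 1.8248) − 0.02·(2.5932, 4.0338) = (0.332336, 1.744124)
(r₄, s₄) = (0.332336, 1.744124) − 0.02·(2.408796, 3.820584) = (0.28416008, 1.66771232)
∂φ/∂s at (0.28416008, 1.66771232) = 3.61958472

3.61958472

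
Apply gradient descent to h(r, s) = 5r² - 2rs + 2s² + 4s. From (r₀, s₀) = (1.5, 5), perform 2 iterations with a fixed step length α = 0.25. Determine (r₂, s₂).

(-0.5, -0.875)

∇h = (10r - 2s, -2r + 4s + 4)
(r₁, s₁) = (1.5, 5) − 0.25·(5, 21) = (0.25, -0.25)
(r₂, s₂) = (0.25, -0.25) − 0.25·(3, 2.5) = (-0.5, -0.875)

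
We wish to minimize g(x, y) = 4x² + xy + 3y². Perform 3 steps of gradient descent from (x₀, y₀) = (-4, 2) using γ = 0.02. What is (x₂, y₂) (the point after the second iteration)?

(-2.8928, 1.6872)

∇g = (8x + y, x + 6y)
(x₁, y₁) = (-4, 2) − 0.02·(-30, 8) = (-3.4, 1.84)
(x₂, y₂) = (-3.4, 1.84) − 0.02·(-25.36, 7.64) = (-2.8928, 1.6872)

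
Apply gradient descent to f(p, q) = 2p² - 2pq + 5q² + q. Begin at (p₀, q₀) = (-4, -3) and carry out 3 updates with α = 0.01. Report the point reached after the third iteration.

∇f = (4p - 2q, -2p + 10q + 1)
Step 1: at (-4, -3), ∇f = (-10, -21) → (-4, -3) − 0.01·(-10, -21) = (-3.9, -2.79)
Step 2: at (-3.9, -2.79), ∇f = (-10.02, -19.1) → (-3.9, -2.79) − 0.01·(-10.02, -19.1) = (-3.7998, -2.599)
Step 3: at (-3.7998, -2.599), ∇f = (-10.0012, -17.3904) → (-3.7998, -2.599) − 0.01·(-10.0012, -17.3904) = (-3.699788, -2.425096)

(-3.699788, -2.425096)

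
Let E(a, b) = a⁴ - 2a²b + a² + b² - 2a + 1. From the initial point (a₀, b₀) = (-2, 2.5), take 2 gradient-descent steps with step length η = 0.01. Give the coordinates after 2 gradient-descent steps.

∇E = (4a³ - 4ab + 2a - 2, -2a² + 2b)
Step 1: at (-2, 2.5), ∇E = (-18, -3) → (-2, 2.5) − 0.01·(-18, -3) = (-1.82, 2.53)
Step 2: at (-1.82, 2.53), ∇E = (-11.335872, -1.5648) → (-1.82, 2.53) − 0.01·(-11.335872, -1.5648) = (-1.70664128, 2.545648)

(-1.70664128, 2.545648)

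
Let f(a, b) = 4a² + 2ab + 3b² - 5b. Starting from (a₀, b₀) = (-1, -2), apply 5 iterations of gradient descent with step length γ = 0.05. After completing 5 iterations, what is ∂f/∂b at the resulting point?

∇f = (8a + 2b, 2a + 6b - 5)
Step 1: at (-1, -2), ∇f = (-12, -19) → (-1, -2) − 0.05·(-12, -19) = (-0.4, -1.05)
Step 2: at (-0.4, -1.05), ∇f = (-5.3, -12.1) → (-0.4, -1.05) − 0.05·(-5.3, -12.1) = (-0.135, -0.445)
Step 3: at (-0.135, -0.445), ∇f = (-1.97, -7.94) → (-0.135, -0.445) − 0.05·(-1.97, -7.94) = (-0.0365, -0.048)
Step 4: at (-0.0365, -0.048), ∇f = (-0.388, -5.361) → (-0.0365, -0.048) − 0.05·(-0.388, -5.361) = (-0.0171, 0.22005)
Step 5: at (-0.0171, 0.22005), ∇f = (0.3033, -3.7139) → (-0.0171, 0.22005) − 0.05·(0.3033, -3.7139) = (-0.032265, 0.405745)
∂f/∂b at (-0.032265, 0.405745) = -2.63006

-2.63006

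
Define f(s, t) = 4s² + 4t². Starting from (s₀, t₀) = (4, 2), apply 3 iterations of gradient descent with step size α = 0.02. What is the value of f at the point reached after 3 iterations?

28.10384252928

∇f = (8s, 8t)
Step 1: at (4, 2), ∇f = (32, 16) → (4, 2) − 0.02·(32, 16) = (3.36, 1.68)
Step 2: at (3.36, 1.68), ∇f = (26.88, 13.44) → (3.36, 1.68) − 0.02·(26.88, 13.44) = (2.8224, 1.4112)
Step 3: at (2.8224, 1.4112), ∇f = (22.5792, 11.2896) → (2.8224, 1.4112) − 0.02·(22.5792, 11.2896) = (2.370816, 1.185408)
f(2.370816, 1.185408) = 28.10384252928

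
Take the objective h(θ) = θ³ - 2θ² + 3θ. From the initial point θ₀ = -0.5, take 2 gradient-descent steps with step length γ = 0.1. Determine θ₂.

h′(θ) = 3θ² - 4θ + 3
θ₁ = -0.5 − 0.1·5.75 = -1.075
θ₂ = -1.075 − 0.1·10.766875 = -2.1516875

-2.1516875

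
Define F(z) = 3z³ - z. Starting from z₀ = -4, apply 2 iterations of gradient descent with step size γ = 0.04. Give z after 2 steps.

F′(z) = 9z² - 1
z₁ = -4 − 0.04·143 = -9.72
z₂ = -9.72 − 0.04·849.3056 = -43.692224

-43.692224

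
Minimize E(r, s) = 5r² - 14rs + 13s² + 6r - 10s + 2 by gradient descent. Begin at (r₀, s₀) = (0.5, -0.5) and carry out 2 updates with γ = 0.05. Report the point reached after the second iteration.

∇E = (10r - 14s + 6, -14r + 26s - 10)
(r₁, s₁) = (0.5, -0.5) − 0.05·(18, -30) = (-0.4, 1)
(r₂, s₂) = (-0.4, 1) − 0.05·(-12, 21.6) = (0.2, -0.08)

(0.2, -0.08)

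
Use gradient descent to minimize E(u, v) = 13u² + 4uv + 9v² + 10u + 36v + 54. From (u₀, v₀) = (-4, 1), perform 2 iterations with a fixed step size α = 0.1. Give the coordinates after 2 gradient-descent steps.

(-7.88, -3.36)

∇E = (26u + 4v + 10, 4u + 18v + 36)
Step 1: at (-4, 1), ∇E = (-90, 38) → (-4, 1) − 0.1·(-90, 38) = (5, -2.8)
Step 2: at (5, -2.8), ∇E = (128.8, 5.6) → (5, -2.8) − 0.1·(128.8, 5.6) = (-7.88, -3.36)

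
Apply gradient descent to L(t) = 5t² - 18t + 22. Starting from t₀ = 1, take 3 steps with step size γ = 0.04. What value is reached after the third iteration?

1.6272

L′(t) = 10t - 18
t₁ = 1 − 0.04·(-8) = 1.32
t₂ = 1.32 − 0.04·(-4.8) = 1.512
t₃ = 1.512 − 0.04·(-2.88) = 1.6272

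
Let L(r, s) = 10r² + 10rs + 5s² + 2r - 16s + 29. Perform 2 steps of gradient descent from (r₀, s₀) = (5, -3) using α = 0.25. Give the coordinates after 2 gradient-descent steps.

∇L = (20r + 10s + 2, 10r + 10s - 16)
(r₁, s₁) = (5, -3) − 0.25·(72, 4) = (-13, -4)
(r₂, s₂) = (-13, -4) − 0.25·(-298, -186) = (61.5, 42.5)

(61.5, 42.5)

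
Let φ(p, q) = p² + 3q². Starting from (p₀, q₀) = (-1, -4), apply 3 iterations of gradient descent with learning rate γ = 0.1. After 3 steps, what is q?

∇φ = (2p, 6q)
(p₁, q₁) = (-1, -4) − 0.1·(-2, -24) = (-0.8, -1.6)
(p₂, q₂) = (-0.8, -1.6) − 0.1·(-1.6, -9.6) = (-0.64, -0.64)
(p₃, q₃) = (-0.64, -0.64) − 0.1·(-1.28, -3.84) = (-0.512, -0.256)
q = -0.256

-0.256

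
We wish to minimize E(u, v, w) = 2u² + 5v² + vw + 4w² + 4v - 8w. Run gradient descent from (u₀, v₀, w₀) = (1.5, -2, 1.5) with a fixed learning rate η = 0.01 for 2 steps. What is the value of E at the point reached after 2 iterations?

∇E = (4u, 10v + w + 4, v + 8w - 8)
(u₁, v₁, w₁) = (1.5, -2, 1.5) − 0.01·(6, -14.5, 2) = (1.44, -1.855, 1.48)
(u₂, v₂, w₂) = (1.44, -1.855, 1.48) − 0.01·(5.76, -13.07, 1.985) = (1.3824, -1.7243, 1.46015)
E(1.3824, -1.7243, 1.46015) = 6.120127415

6.120127415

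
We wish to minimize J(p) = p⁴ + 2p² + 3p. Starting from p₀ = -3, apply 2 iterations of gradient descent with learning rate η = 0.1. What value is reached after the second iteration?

J′(p) = 4p³ + 4p + 3
p₁ = -3 − 0.1·(-117) = 8.7
p₂ = 8.7 − 0.1·2671.812 = -258.4812

-258.4812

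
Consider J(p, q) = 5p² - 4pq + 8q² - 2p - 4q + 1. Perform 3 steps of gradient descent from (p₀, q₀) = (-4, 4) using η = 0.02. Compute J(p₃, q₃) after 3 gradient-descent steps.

23.86223243264

∇J = (10p - 4q - 2, -4p + 16q - 4)
Step 1: at (-4, 4), ∇J = (-58, 76) → (-4, 4) − 0.02·(-58, 76) = (-2.84, 2.48)
Step 2: at (-2.84, 2.48), ∇J = (-40.32, 47.04) → (-2.84, 2.48) − 0.02·(-40.32, 47.04) = (-2.0336, 1.5392)
Step 3: at (-2.0336, 1.5392), ∇J = (-28.4928, 28.7616) → (-2.0336, 1.5392) − 0.02·(-28.4928, 28.7616) = (-1.463744, 0.963968)
J(-1.463744, 0.963968) = 23.86223243264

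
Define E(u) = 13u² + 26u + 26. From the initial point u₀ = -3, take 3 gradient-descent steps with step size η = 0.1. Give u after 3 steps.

7.192

E′(u) = 26u + 26
Step 1: E′(-3) = -52; u₁ = -3 − 0.1·(-52) = 2.2
Step 2: E′(2.2) = 83.2; u₂ = 2.2 − 0.1·83.2 = -6.12
Step 3: E′(-6.12) = -133.12; u₃ = -6.12 − 0.1·(-133.12) = 7.192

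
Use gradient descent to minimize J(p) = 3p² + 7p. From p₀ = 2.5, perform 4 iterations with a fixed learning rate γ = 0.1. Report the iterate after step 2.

-0.58

J′(p) = 6p + 7
p₁ = 2.5 − 0.1·22 = 0.3
p₂ = 0.3 − 0.1·8.8 = -0.58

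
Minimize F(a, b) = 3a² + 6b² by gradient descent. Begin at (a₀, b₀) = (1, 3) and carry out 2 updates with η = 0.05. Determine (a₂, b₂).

∇F = (6a, 12b)
(a₁, b₁) = (1, 3) − 0.05·(6, 36) = (0.7, 1.2)
(a₂, b₂) = (0.7, 1.2) − 0.05·(4.2, 14.4) = (0.49, 0.48)

(0.49, 0.48)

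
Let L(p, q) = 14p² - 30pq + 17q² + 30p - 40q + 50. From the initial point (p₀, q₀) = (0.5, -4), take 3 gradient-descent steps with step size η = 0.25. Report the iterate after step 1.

∇L = (28p - 30q + 30, -30p + 34q - 40)
(p₁, q₁) = (0.5, -4) − 0.25·(164, -191) = (-40.5, 43.75)

(-40.5, 43.75)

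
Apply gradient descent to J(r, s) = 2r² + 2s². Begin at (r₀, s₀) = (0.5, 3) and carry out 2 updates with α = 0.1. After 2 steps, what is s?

1.08

∇J = (4r, 4s)
(r₁, s₁) = (0.5, 3) − 0.1·(2, 12) = (0.3, 1.8)
(r₂, s₂) = (0.3, 1.8) − 0.1·(1.2, 7.2) = (0.18, 1.08)
s = 1.08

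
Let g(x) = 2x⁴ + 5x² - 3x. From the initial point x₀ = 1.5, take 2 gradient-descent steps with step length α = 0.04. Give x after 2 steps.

0.08406912

g′(x) = 8x³ + 10x - 3
Step 1: g′(1.5) = 39; x₁ = 1.5 − 0.04·39 = -0.06
Step 2: g′(-0.06) = -3.601728; x₂ = -0.06 − 0.04·(-3.601728) = 0.08406912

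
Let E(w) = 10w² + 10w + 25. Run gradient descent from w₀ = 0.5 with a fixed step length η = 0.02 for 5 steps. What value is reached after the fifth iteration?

-0.42224

E′(w) = 20w + 10
w₁ = 0.5 − 0.02·20 = 0.1
w₂ = 0.1 − 0.02·12 = -0.14
w₃ = -0.14 − 0.02·7.2 = -0.284
w₄ = -0.284 − 0.02·4.32 = -0.3704
w₅ = -0.3704 − 0.02·2.592 = -0.42224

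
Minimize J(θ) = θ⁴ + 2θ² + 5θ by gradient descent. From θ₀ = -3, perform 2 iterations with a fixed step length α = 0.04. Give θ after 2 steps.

0.48864

J′(θ) = 4θ³ + 4θ + 5
θ₁ = -3 − 0.04·(-115) = 1.6
θ₂ = 1.6 − 0.04·27.784 = 0.48864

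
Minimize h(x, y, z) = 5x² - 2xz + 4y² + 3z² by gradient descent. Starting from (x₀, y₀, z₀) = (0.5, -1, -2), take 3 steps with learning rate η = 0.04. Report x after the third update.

∇h = (10x - 2z, 8y, -2x + 6z)
Step 1: at (0.5, -1, -2), ∇h = (9, -8, -13) → (0.5, -1, -2) − 0.04·(9, -8, -13) = (0.14, -0.68, -1.48)
Step 2: at (0.14, -0.68, -1.48), ∇h = (4.36, -5.44, -9.16) → (0.14, -0.68, -1.48) − 0.04·(4.36, -5.44, -9.16) = (-0.0344, -0.4624, -1.1136)
Step 3: at (-0.0344, -0.4624, -1.1136), ∇h = (1.8832, -3.6992, -6.6128) → (-0.0344, -0.4624, -1.1136) − 0.04·(1.8832, -3.6992, -6.6128) = (-0.109728, -0.314432, -0.849088)
x = -0.109728

-0.109728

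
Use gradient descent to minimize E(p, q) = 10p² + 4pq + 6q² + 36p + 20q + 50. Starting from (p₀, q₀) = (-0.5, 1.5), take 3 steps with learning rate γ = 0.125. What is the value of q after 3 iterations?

-5

∇E = (20p + 4q + 36, 4p + 12q + 20)
(p₁, q₁) = (-0.5, 1.5) − 0.125·(32, 36) = (-4.5, -3)
(p₂, q₂) = (-4.5, -3) − 0.125·(-66, -34) = (3.75, 1.25)
(p₃, q₃) = (3.75, 1.25) − 0.125·(116, 50) = (-10.75, -5)
q = -5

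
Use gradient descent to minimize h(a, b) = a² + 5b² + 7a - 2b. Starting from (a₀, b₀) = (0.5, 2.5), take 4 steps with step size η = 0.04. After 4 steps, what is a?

-0.63442816

∇h = (2a + 7, 10b - 2)
(a₁, b₁) = (0.5, 2.5) − 0.04·(8, 23) = (0.18, 1.58)
(a₂, b₂) = (0.18, 1.58) − 0.04·(7.36, 13.8) = (-0.1144, 1.028)
(a₃, b₃) = (-0.1144, 1.028) − 0.04·(6.7712, 8.28) = (-0.385248, 0.6968)
(a₄, b₄) = (-0.385248, 0.6968) − 0.04·(6.229504, 4.968) = (-0.63442816, 0.49808)
a = -0.63442816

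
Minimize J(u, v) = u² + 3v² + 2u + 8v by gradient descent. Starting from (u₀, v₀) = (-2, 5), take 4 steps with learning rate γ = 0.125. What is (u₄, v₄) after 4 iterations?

(-1.31640625, -1.30859375)

∇J = (2u + 2, 6v + 8)
Step 1: at (-2, 5), ∇J = (-2, 38) → (-2, 5) − 0.125·(-2, 38) = (-1.75, 0.25)
Step 2: at (-1.75, 0.25), ∇J = (-1.5, 9.5) → (-1.75, 0.25) − 0.125·(-1.5, 9.5) = (-1.5625, -0.9375)
Step 3: at (-1.5625, -0.9375), ∇J = (-1.125, 2.375) → (-1.5625, -0.9375) − 0.125·(-1.125, 2.375) = (-1.421875, -1.234375)
Step 4: at (-1.421875, -1.234375), ∇J = (-0.84375, 0.59375) → (-1.421875, -1.234375) − 0.125·(-0.84375, 0.59375) = (-1.31640625, -1.30859375)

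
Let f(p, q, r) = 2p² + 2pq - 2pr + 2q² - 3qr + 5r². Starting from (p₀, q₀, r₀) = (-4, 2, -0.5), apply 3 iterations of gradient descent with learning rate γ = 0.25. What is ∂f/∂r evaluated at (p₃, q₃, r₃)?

∇f = (4p + 2q - 2r, 2p + 4q - 3r, -2p - 3q + 10r)
(p₁, q₁, r₁) = (-4, 2, -0.5) − 0.25·(-11, 1.5, -3) = (-1.25, 1.625, 0.25)
(p₂, q₂, r₂) = (-1.25, 1.625, 0.25) − 0.25·(-2.25, 3.25, 0.125) = (-0.6875, 0.8125, 0.21875)
(p₃, q₃, r₃) = (-0.6875, 0.8125, 0.21875) − 0.25·(-1.5625, 1.21875, 1.125) = (-0.296875, 0.5078125, -0.0625)
∂f/∂r at (-0.296875, 0.5078125, -0.0625) = -1.5546875

-1.5546875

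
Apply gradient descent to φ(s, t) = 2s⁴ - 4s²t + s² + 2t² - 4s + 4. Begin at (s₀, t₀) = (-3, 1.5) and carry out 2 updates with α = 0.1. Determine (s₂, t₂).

∇φ = (8s³ - 8st + 2s - 4, -4s² + 4t)
Step 1: at (-3, 1.5), ∇φ = (-190, -30) → (-3, 1.5) − 0.1·(-190, -30) = (16, 4.5)
Step 2: at (16, 4.5), ∇φ = (32220, -1006) → (16, 4.5) − 0.1·(32220, -1006) = (-3206, 105.1)

(-3206, 105.1)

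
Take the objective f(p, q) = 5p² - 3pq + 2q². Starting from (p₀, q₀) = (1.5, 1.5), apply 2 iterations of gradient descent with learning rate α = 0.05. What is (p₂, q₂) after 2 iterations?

(0.70125, 1.28625)

∇f = (10p - 3q, -3p + 4q)
Step 1: at (1.5, 1.5), ∇f = (10.5, 1.5) → (1.5, 1.5) − 0.05·(10.5, 1.5) = (0.975, 1.425)
Step 2: at (0.975, 1.425), ∇f = (5.475, 2.775) → (0.975, 1.425) − 0.05·(5.475, 2.775) = (0.70125, 1.28625)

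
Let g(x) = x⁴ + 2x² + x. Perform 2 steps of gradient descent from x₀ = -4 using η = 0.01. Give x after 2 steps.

g′(x) = 4x³ + 4x + 1
x₁ = -4 − 0.01·(-271) = -1.29
x₂ = -1.29 − 0.01·(-12.746756) = -1.16253244

-1.16253244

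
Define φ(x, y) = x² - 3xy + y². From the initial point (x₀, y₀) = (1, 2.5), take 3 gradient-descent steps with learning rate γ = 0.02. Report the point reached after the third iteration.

(1.310364, 2.403864)

∇φ = (2x - 3y, -3x + 2y)
Step 1: at (1, 2.5), ∇φ = (-5.5, 2) → (1, 2.5) − 0.02·(-5.5, 2) = (1.11, 2.46)
Step 2: at (1.11, 2.46), ∇φ = (-5.16, 1.59) → (1.11, 2.46) − 0.02·(-5.16, 1.59) = (1.2132, 2.4282)
Step 3: at (1.2132, 2.4282), ∇φ = (-4.8582, 1.2168) → (1.2132, 2.4282) − 0.02·(-4.8582, 1.2168) = (1.310364, 2.403864)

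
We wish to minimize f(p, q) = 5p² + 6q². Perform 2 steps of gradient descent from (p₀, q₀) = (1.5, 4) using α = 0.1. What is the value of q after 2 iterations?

∇f = (10p, 12q)
(p₁, q₁) = (1.5, 4) − 0.1·(15, 48) = (0, -0.8)
(p₂, q₂) = (0, -0.8) − 0.1·(0, -9.6) = (0, 0.16)
q = 0.16

0.16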